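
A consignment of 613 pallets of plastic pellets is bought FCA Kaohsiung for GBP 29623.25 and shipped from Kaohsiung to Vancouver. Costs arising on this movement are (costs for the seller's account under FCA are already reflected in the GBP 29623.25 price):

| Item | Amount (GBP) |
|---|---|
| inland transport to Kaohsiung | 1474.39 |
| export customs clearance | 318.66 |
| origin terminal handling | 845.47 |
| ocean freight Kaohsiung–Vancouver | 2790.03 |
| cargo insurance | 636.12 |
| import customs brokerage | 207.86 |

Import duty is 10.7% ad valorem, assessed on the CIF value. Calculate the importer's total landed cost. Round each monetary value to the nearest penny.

FCA: the seller delivers export-cleared goods to the carrier; the buyer bears costs from that point.
Already in the invoice (seller's account under FCA): inland to port, export clearance — exclude.
CIF value = FCA price + origin terminal + freight + insurance = 29623.25 + 845.47 + 2790.03 + 636.12 = 33894.87
Import duty = 33894.87 × 10.7% = 3626.75
Buyer bears: origin terminal 845.47 + freight 2790.03 + insurance 636.12 + brokerage 207.86 + duty 3626.75 = 8106.23
Landed cost = invoice 29623.25 + 8106.23 = 37729.48

Total landed cost: GBP 37729.48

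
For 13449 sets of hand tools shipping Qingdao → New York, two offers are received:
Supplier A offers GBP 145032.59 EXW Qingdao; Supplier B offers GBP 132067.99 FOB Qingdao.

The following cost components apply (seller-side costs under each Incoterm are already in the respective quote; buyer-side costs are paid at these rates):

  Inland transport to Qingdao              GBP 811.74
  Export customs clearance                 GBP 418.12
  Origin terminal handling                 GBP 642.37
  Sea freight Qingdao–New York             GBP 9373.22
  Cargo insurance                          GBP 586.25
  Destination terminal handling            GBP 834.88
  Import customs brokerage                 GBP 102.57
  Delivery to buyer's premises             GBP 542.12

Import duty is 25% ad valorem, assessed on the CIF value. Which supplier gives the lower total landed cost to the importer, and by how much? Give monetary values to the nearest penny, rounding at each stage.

Supplier A (EXW):
CIF value = EXW price + inland to port + export clearance + origin terminal + freight + insurance = 145032.59 + 811.74 + 418.12 + 642.37 + 9373.22 + 586.25 = 156864.29
Import duty = 156864.29 × 25% = 39216.07
Buyer bears (A): 811.74 + 418.12 + 642.37 + 9373.22 + 586.25 + 834.88 + 102.57 + 542.12 = 13311.27
Landed cost (A) = invoice 145032.59 + 13311.27 + duty 39216.07 = 197559.93
Supplier B (FOB):
CIF value = FOB price + freight + insurance = 132067.99 + 9373.22 + 586.25 = 142027.46
Import duty = 142027.46 × 25% = 35506.87
Buyer bears (B): 9373.22 + 586.25 + 834.88 + 102.57 + 542.12 = 11439.04
Landed cost (B) = invoice 132067.99 + 11439.04 + duty 35506.87 = 179013.90
Difference = |197559.93 − 179013.90| = 18546.03

Supplier B is cheaper by GBP 18546.03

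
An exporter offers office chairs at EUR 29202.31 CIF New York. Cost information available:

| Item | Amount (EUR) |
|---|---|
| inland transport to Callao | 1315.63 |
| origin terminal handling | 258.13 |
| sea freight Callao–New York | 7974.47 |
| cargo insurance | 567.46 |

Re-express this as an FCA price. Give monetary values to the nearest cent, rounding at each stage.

Not relevant to the conversion: inland to port — on the seller under both CIF and FCA; already in the CIF price and stays in the FCA price.
From CIF to FCA, the seller no longer bears: origin terminal, freight, insurance.
FCA price = 29202.31 − 258.13 − 7974.47 − 567.46 = 20402.25

FCA price: EUR 20402.25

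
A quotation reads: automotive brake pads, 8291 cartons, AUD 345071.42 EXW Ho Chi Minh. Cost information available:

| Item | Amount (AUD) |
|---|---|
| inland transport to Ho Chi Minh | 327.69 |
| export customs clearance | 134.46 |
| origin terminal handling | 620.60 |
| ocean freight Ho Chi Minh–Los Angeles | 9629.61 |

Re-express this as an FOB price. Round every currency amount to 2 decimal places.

FOB price: AUD 346154.17

Not relevant to the conversion: freight — on the buyer under both terms; not part of either seller's price.
From EXW to FOB, the seller additionally bears: inland to port, export clearance, origin terminal.
FOB price = 345071.42 + 327.69 + 134.46 + 620.60 = 346154.17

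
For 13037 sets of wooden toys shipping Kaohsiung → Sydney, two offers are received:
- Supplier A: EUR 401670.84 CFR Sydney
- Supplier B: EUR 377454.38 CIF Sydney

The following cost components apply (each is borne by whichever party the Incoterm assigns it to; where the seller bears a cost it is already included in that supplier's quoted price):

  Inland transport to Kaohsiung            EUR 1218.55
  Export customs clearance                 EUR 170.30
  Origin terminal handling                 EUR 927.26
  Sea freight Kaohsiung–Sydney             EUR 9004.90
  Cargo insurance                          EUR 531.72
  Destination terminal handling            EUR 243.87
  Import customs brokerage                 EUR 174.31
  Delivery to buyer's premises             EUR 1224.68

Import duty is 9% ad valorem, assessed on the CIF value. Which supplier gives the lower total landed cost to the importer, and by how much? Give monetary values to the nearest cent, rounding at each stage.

Supplier A (CFR):
CIF value = CFR price + insurance = 401670.84 + 531.72 = 402202.56
Import duty = 402202.56 × 9% = 36198.23
Buyer bears (A): 531.72 + 243.87 + 174.31 + 1224.68 = 2174.58
Landed cost (A) = invoice 401670.84 + 2174.58 + duty 36198.23 = 440043.65
Supplier B (CIF):
The CIF price already equals the CIF value: 377454.38
Import duty = 377454.38 × 9% = 33970.89
Buyer bears (B): 243.87 + 174.31 + 1224.68 = 1642.86
Landed cost (B) = invoice 377454.38 + 1642.86 + duty 33970.89 = 413068.13
Difference = |440043.65 − 413068.13| = 26975.52

Supplier B is cheaper by EUR 26975.52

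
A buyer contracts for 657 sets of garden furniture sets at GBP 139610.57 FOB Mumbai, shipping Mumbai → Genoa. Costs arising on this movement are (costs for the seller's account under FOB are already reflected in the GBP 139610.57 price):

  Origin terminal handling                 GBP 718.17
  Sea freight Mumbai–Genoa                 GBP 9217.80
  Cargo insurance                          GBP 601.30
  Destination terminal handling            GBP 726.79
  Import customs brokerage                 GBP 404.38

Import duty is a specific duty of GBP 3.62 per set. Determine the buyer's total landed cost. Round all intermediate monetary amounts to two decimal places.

Total landed cost: GBP 152939.18

FOB: the seller bears costs until goods are on board at the origin port; the buyer bears freight, insurance and all costs thereafter.
Already in the invoice (seller's account under FOB): origin terminal — exclude.
CIF value = FOB price + freight + insurance = 139610.57 + 9217.80 + 601.30 = 149429.67
Import duty = 657 × 3.62 = 2378.34
Buyer bears: freight 9217.80 + insurance 601.30 + destination terminal 726.79 + brokerage 404.38 + duty 2378.34 = 13328.61
Landed cost = invoice 139610.57 + 13328.61 = 152939.18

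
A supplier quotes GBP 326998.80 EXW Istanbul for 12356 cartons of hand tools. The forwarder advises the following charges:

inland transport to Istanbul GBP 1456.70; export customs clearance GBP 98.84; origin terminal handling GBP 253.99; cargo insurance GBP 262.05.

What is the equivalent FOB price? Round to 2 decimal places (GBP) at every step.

Not relevant to the conversion: insurance — on the buyer under both terms; not part of either seller's price.
From EXW to FOB, the seller additionally bears: inland to port, export clearance, origin terminal.
FOB price = 326998.80 + 1456.70 + 98.84 + 253.99 = 328808.33

FOB price: GBP 328808.33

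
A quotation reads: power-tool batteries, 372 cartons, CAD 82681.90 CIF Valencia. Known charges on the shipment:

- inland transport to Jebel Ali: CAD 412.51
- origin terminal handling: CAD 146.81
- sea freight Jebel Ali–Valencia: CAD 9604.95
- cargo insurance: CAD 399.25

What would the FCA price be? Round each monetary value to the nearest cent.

FCA price: CAD 72530.89

Not relevant to the conversion: inland to port — on the seller under both CIF and FCA; already in the CIF price and stays in the FCA price.
From CIF to FCA, the seller no longer bears: origin terminal, freight, insurance.
FCA price = 82681.90 − 146.81 − 9604.95 − 399.25 = 72530.89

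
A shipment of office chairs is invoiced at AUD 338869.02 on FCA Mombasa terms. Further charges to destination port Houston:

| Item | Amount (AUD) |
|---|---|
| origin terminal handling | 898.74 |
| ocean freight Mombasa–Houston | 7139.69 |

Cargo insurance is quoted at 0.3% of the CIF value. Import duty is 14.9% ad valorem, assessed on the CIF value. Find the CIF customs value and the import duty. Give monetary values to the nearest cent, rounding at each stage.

Let C be the CIF value. C = FCA price + pre-shipment costs + freight + 0.3% × C
C − 0.3% × C = 338869.02 + 898.74 + 7139.69
0.997 × C = 346907.45
C = 346907.45 / 0.997 = 347951.30
Insurance premium = 0.3% × 347951.30 = 1043.85
Import duty = 347951.30 × 14.9% = 51844.74

CIF value: AUD 347951.30; import duty: AUD 51844.74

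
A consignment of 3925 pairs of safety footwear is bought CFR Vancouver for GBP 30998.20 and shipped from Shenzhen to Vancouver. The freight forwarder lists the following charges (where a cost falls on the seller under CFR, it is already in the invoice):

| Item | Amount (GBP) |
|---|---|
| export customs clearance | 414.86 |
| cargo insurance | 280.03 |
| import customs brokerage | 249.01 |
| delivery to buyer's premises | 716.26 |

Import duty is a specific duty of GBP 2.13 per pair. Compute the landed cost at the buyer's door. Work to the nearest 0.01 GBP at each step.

CFR: the seller pays costs through ocean freight to the destination port, but not insurance.
Already in the invoice (seller's account under CFR): export clearance — exclude.
CIF value = CFR price + insurance = 30998.20 + 280.03 = 31278.23
Import duty = 3925 × 2.13 = 8360.25
Buyer bears: insurance 280.03 + brokerage 249.01 + delivery 716.26 + duty 8360.25 = 9605.55
Landed cost = invoice 30998.20 + 9605.55 = 40603.75

Total landed cost: GBP 40603.75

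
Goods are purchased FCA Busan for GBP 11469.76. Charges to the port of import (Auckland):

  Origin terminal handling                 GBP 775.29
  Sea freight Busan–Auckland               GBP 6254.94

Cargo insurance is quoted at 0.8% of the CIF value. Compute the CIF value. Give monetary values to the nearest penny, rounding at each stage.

Let C be the CIF value. C = FCA price + pre-shipment costs + freight + 0.8% × C
C − 0.8% × C = 11469.76 + 775.29 + 6254.94
0.992 × C = 18499.99
C = 18499.99 / 0.992 = 18649.18
Insurance premium = 0.8% × 18649.18 = 149.19

CIF value: GBP 18649.18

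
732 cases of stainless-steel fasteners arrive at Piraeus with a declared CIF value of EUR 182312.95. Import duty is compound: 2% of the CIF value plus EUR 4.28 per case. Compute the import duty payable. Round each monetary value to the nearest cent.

Ad valorem component: 182312.95 × 2% = 3646.26
Specific component: 732 × 4.28 = 3132.96
Import duty = 3646.26 + 3132.96 = 6779.22

Import duty: EUR 6779.22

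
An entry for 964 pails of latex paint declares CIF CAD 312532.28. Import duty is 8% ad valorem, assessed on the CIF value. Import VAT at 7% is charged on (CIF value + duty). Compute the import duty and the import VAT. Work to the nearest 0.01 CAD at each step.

Import duty: CAD 25002.58; import VAT: CAD 23627.44

Import duty = 312532.28 × 8% = 25002.58
VAT base = CIF + duty = 312532.28 + 25002.58 = 337534.86
Import VAT = 337534.86 × 7% = 23627.44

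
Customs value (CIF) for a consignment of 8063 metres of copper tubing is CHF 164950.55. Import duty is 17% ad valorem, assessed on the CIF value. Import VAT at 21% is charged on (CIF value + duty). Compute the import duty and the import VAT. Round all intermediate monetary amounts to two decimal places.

Import duty: CHF 28041.59; import VAT: CHF 40528.35

Import duty = 164950.55 × 17% = 28041.59
VAT base = CIF + duty = 164950.55 + 28041.59 = 192992.14
Import VAT = 192992.14 × 21% = 40528.35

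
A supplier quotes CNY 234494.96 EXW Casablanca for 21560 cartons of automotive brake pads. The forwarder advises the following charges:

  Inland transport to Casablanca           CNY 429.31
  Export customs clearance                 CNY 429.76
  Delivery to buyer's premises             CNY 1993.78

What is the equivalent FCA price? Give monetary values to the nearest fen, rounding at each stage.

Not relevant to the conversion: delivery — on the buyer under both terms; not part of either seller's price.
From EXW to FCA, the seller additionally bears: inland to port, export clearance.
FCA price = 234494.96 + 429.31 + 429.76 = 235354.03

FCA price: CNY 235354.03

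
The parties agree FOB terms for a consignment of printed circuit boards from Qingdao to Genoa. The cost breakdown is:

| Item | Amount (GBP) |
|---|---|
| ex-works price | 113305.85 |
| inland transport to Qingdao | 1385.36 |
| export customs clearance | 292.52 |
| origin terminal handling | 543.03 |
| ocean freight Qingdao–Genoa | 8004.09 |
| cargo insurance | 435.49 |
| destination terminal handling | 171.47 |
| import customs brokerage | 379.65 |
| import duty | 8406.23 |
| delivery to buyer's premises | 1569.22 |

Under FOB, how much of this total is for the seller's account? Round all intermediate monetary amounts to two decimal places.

Seller's account: GBP 115526.76

FOB: the seller bears costs until goods are on board at the origin port; the buyer bears freight, insurance and all costs thereafter.
Seller's account: goods 113305.85 + inland to port 1385.36 + export clearance 292.52 + origin terminal 543.03 = 115526.76
Buyer's account: freight 8004.09 + insurance 435.49 + destination terminal 171.47 + brokerage 379.65 + duty 8406.23 + delivery 1569.22 = 18966.15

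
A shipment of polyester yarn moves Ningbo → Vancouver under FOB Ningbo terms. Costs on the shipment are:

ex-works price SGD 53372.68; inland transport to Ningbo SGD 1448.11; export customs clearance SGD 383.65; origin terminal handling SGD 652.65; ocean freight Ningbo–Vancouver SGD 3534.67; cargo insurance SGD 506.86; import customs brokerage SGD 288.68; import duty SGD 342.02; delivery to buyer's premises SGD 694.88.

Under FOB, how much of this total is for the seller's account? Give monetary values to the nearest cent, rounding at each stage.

Seller's account: SGD 55857.09

FOB: the seller bears costs until goods are on board at the origin port; the buyer bears freight, insurance and all costs thereafter.
Seller's account: goods 53372.68 + inland to port 1448.11 + export clearance 383.65 + origin terminal 652.65 = 55857.09
Buyer's account: freight 3534.67 + insurance 506.86 + brokerage 288.68 + duty 342.02 + delivery 694.88 = 5367.11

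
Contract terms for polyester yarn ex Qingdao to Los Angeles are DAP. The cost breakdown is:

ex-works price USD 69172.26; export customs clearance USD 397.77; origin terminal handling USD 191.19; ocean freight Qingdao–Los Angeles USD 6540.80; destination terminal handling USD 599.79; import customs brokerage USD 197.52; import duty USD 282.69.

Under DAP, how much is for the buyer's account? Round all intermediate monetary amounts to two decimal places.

Buyer's account: USD 480.21

DAP: the seller bears all costs to the named destination except import duty and clearance.
Seller's account: goods 69172.26 + export clearance 397.77 + origin terminal 191.19 + freight 6540.80 + destination terminal 599.79 = 76901.81
Buyer's account: brokerage 197.52 + duty 282.69 = 480.21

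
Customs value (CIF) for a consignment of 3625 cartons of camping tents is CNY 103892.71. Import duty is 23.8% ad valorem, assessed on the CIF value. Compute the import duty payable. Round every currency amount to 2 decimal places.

Import duty: CNY 24726.46

Import duty = 103892.71 × 23.8% = 24726.46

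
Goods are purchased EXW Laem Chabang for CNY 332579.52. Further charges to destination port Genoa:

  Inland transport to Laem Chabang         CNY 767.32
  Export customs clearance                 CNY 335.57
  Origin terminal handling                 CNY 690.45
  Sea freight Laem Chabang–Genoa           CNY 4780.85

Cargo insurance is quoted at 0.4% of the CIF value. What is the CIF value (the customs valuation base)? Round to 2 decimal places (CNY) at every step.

Let C be the CIF value. C = EXW price + pre-shipment costs + freight + 0.4% × C
C − 0.4% × C = 332579.52 + 767.32 + 335.57 + 690.45 + 4780.85
0.996 × C = 339153.71
C = 339153.71 / 0.996 = 340515.77
Insurance premium = 0.4% × 340515.77 = 1362.06

CIF value: CNY 340515.77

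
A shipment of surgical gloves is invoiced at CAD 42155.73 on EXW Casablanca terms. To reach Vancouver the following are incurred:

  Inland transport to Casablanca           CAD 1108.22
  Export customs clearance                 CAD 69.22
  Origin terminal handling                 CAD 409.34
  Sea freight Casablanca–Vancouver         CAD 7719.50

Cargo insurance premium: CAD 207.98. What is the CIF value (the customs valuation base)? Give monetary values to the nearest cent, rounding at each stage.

CIF value: CAD 51669.99

CIF = EXW price + pre-shipment costs + freight + insurance
CIF = 42155.73 + 1108.22 + 69.22 + 409.34 + 7719.50 + 207.98 = 51669.99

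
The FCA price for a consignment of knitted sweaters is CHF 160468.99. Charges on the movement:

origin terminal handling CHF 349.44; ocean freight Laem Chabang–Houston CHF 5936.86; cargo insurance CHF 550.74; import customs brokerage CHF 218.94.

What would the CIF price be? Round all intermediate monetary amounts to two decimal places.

CIF price: CHF 167306.03

Not relevant to the conversion: brokerage — on the buyer under both terms; not part of either seller's price.
From FCA to CIF, the seller additionally bears: origin terminal, freight, insurance.
CIF price = 160468.99 + 349.44 + 5936.86 + 550.74 = 167306.03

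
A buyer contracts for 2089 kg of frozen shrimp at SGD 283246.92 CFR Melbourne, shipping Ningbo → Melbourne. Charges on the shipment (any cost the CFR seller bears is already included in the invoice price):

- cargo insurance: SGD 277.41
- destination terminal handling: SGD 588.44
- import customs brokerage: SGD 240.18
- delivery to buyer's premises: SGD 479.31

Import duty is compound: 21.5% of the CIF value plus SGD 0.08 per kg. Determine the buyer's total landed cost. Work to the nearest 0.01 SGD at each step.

CFR: the seller pays costs through ocean freight to the destination port, but not insurance.
CIF value = CFR price + insurance = 283246.92 + 277.41 = 283524.33
Ad valorem component: 283524.33 × 21.5% = 60957.73
Specific component: 2089 × 0.08 = 167.12
Import duty = 60957.73 + 167.12 = 61124.85
Buyer bears: insurance 277.41 + destination terminal 588.44 + brokerage 240.18 + delivery 479.31 + duty 61124.85 = 62710.19
Landed cost = invoice 283246.92 + 62710.19 = 345957.11

Total landed cost: SGD 345957.11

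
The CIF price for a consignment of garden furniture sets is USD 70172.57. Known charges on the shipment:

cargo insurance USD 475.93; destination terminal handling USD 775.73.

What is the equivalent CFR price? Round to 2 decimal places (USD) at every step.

CFR price: USD 69696.64

Not relevant to the conversion: destination terminal — on the buyer under both terms; not part of either seller's price.
From CIF to CFR, the seller no longer bears: insurance.
CFR price = 70172.57 − 475.93 = 69696.64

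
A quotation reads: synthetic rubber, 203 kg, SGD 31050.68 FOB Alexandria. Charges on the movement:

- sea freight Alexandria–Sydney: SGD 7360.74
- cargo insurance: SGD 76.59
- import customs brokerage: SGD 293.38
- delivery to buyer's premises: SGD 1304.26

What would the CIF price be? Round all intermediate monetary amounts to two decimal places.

Not relevant to the conversion: delivery, brokerage — on the buyer under both terms; not part of either seller's price.
From FOB to CIF, the seller additionally bears: freight, insurance.
CIF price = 31050.68 + 7360.74 + 76.59 = 38488.01

CIF price: SGD 38488.01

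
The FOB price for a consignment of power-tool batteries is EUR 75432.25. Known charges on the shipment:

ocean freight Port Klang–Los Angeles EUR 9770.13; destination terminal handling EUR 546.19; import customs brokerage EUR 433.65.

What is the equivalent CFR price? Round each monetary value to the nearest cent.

CFR price: EUR 85202.38

Not relevant to the conversion: destination terminal, brokerage — on the buyer under both terms; not part of either seller's price.
From FOB to CFR, the seller additionally bears: freight.
CFR price = 75432.25 + 9770.13 = 85202.38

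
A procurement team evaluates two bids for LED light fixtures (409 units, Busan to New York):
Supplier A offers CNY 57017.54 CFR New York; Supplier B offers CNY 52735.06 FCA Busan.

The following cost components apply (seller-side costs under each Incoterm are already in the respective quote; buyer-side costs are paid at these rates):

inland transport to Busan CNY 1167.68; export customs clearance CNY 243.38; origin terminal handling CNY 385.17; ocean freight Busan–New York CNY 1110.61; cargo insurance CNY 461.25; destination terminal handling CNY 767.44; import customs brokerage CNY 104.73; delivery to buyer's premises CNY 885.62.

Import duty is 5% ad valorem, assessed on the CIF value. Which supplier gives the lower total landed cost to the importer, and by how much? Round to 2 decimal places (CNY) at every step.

Supplier B is cheaper by CNY 2926.04

Supplier A (CFR):
CIF value = CFR price + insurance = 57017.54 + 461.25 = 57478.79
Import duty = 57478.79 × 5% = 2873.94
Buyer bears (A): 461.25 + 767.44 + 104.73 + 885.62 = 2219.04
Landed cost (A) = invoice 57017.54 + 2219.04 + duty 2873.94 = 62110.52
Supplier B (FCA):
CIF value = FCA price + origin terminal + freight + insurance = 52735.06 + 385.17 + 1110.61 + 461.25 = 54692.09
Import duty = 54692.09 × 5% = 2734.60
Buyer bears (B): 385.17 + 1110.61 + 461.25 + 767.44 + 104.73 + 885.62 = 3714.82
Landed cost (B) = invoice 52735.06 + 3714.82 + duty 2734.60 = 59184.48
Difference = |62110.52 − 59184.48| = 2926.04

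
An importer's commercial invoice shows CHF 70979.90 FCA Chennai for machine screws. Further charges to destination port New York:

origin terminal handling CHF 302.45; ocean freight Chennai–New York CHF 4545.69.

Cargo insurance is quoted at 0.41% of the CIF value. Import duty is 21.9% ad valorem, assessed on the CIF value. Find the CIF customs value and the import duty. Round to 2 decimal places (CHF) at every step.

Let C be the CIF value. C = FCA price + pre-shipment costs + freight + 0.41% × C
C − 0.41% × C = 70979.90 + 302.45 + 4545.69
0.9959 × C = 75828.04
C = 75828.04 / 0.9959 = 76140.21
Insurance premium = 0.41% × 76140.21 = 312.17
Import duty = 76140.21 × 21.9% = 16674.71

CIF value: CHF 76140.21; import duty: CHF 16674.71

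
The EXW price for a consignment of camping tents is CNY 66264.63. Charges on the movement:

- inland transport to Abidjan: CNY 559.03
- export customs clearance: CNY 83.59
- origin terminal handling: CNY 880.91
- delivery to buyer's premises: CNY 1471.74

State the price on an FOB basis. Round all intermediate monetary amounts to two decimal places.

FOB price: CNY 67788.16

Not relevant to the conversion: delivery — on the buyer under both terms; not part of either seller's price.
From EXW to FOB, the seller additionally bears: inland to port, export clearance, origin terminal.
FOB price = 66264.63 + 559.03 + 83.59 + 880.91 = 67788.16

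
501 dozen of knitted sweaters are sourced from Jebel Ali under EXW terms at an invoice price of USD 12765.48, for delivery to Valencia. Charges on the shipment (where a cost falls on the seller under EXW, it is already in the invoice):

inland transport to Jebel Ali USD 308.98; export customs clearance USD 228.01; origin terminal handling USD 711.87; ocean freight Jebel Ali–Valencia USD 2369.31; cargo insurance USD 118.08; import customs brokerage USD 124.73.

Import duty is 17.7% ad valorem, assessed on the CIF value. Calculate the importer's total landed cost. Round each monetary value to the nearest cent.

EXW: the seller makes goods available at their premises; the buyer bears all onward costs.
CIF value = EXW price + inland to port + export clearance + origin terminal + freight + insurance = 12765.48 + 308.98 + 228.01 + 711.87 + 2369.31 + 118.08 = 16501.73
Import duty = 16501.73 × 17.7% = 2920.81
Buyer bears: inland to port 308.98 + export clearance 228.01 + origin terminal 711.87 + freight 2369.31 + insurance 118.08 + brokerage 124.73 + duty 2920.81 = 6781.79
Landed cost = invoice 12765.48 + 6781.79 = 19547.27

Total landed cost: USD 19547.27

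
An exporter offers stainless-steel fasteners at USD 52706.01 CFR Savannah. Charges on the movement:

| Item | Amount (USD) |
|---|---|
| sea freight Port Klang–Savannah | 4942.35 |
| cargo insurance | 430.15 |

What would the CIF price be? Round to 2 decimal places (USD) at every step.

CIF price: USD 53136.16

Not relevant to the conversion: freight — on the seller under both CFR and CIF; already in the CFR price and stays in the CIF price.
From CFR to CIF, the seller additionally bears: insurance.
CIF price = 52706.01 + 430.15 = 53136.16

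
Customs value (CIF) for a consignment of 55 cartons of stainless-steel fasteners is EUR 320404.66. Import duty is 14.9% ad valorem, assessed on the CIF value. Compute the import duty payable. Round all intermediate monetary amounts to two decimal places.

Import duty: EUR 47740.29

Import duty = 320404.66 × 14.9% = 47740.29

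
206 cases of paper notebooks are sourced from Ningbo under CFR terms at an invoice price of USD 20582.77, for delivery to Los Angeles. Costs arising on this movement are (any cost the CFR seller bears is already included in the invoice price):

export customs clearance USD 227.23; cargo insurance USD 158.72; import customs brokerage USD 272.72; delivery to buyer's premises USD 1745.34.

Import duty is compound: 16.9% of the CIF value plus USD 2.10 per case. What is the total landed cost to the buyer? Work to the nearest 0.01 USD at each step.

Total landed cost: USD 26697.46

CFR: the seller pays costs through ocean freight to the destination port, but not insurance.
Already in the invoice (seller's account under CFR): export clearance — exclude.
CIF value = CFR price + insurance = 20582.77 + 158.72 = 20741.49
Ad valorem component: 20741.49 × 16.9% = 3505.31
Specific component: 206 × 2.10 = 432.60
Import duty = 3505.31 + 432.60 = 3937.91
Buyer bears: insurance 158.72 + brokerage 272.72 + delivery 1745.34 + duty 3937.91 = 6114.69
Landed cost = invoice 20582.77 + 6114.69 = 26697.46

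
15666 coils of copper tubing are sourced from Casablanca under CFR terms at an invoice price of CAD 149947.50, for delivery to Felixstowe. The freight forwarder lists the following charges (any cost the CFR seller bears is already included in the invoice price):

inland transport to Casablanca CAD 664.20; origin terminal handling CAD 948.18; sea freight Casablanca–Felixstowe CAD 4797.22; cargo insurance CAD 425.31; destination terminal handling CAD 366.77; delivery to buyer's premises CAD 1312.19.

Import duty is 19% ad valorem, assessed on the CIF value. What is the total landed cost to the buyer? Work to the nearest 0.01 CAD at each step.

CFR: the seller pays costs through ocean freight to the destination port, but not insurance.
Already in the invoice (seller's account under CFR): inland to port, origin terminal, freight — exclude.
CIF value = CFR price + insurance = 149947.50 + 425.31 = 150372.81
Import duty = 150372.81 × 19% = 28570.83
Buyer bears: insurance 425.31 + destination terminal 366.77 + delivery 1312.19 + duty 28570.83 = 30675.10
Landed cost = invoice 149947.50 + 30675.10 = 180622.60

Total landed cost: CAD 180622.60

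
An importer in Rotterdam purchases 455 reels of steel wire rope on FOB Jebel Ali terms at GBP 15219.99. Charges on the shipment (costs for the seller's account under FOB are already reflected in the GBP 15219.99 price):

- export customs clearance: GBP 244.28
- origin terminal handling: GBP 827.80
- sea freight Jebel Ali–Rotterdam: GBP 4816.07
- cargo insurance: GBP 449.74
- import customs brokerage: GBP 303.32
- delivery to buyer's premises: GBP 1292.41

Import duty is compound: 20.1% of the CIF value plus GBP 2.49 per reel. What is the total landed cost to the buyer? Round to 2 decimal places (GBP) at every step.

FOB: the seller bears costs until goods are on board at the origin port; the buyer bears freight, insurance and all costs thereafter.
Already in the invoice (seller's account under FOB): export clearance, origin terminal — exclude.
CIF value = FOB price + freight + insurance = 15219.99 + 4816.07 + 449.74 = 20485.80
Ad valorem component: 20485.80 × 20.1% = 4117.65
Specific component: 455 × 2.49 = 1132.95
Import duty = 4117.65 + 1132.95 = 5250.60
Buyer bears: freight 4816.07 + insurance 449.74 + brokerage 303.32 + delivery 1292.41 + duty 5250.60 = 12112.14
Landed cost = invoice 15219.99 + 12112.14 = 27332.13

Total landed cost: GBP 27332.13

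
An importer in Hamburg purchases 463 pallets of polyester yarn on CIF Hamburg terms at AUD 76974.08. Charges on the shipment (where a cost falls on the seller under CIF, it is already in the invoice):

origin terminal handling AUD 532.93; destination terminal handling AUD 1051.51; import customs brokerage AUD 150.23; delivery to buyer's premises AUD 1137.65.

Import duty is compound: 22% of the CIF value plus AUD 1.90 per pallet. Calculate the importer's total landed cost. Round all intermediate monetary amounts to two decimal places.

CIF: the seller pays costs through ocean freight and marine insurance to the destination port.
Already in the invoice (seller's account under CIF): origin terminal — exclude.
The CIF price already equals the CIF value: 76974.08
Ad valorem component: 76974.08 × 22% = 16934.30
Specific component: 463 × 1.90 = 879.70
Import duty = 16934.30 + 879.70 = 17814.00
Buyer bears: destination terminal 1051.51 + brokerage 150.23 + delivery 1137.65 + duty 17814.00 = 20153.39
Landed cost = invoice 76974.08 + 20153.39 = 97127.47

Total landed cost: AUD 97127.47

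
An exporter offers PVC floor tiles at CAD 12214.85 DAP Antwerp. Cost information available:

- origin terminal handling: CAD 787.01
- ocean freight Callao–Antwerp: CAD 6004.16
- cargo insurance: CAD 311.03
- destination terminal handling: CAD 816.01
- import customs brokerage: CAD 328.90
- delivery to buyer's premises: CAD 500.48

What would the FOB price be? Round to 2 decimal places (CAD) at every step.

FOB price: CAD 4583.17

Not relevant to the conversion: origin terminal — on the seller under both DAP and FOB; already in the DAP price and stays in the FOB price. brokerage — on the buyer under both terms; not part of either seller's price.
From DAP to FOB, the seller no longer bears: freight, insurance, destination terminal, delivery.
FOB price = 12214.85 − 6004.16 − 311.03 − 816.01 − 500.48 = 4583.17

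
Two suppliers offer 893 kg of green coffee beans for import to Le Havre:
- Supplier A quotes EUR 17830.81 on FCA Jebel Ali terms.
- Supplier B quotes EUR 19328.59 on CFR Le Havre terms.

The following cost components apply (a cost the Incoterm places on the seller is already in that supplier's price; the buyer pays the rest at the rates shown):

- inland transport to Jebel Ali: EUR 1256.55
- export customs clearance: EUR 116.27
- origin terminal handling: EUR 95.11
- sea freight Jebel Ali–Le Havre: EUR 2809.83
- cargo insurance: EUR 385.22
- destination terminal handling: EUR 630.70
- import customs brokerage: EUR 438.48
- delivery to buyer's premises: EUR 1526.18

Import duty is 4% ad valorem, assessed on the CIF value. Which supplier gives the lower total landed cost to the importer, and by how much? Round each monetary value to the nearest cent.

Supplier A (FCA):
CIF value = FCA price + origin terminal + freight + insurance = 17830.81 + 95.11 + 2809.83 + 385.22 = 21120.97
Import duty = 21120.97 × 4% = 844.84
Buyer bears (A): 95.11 + 2809.83 + 385.22 + 630.70 + 438.48 + 1526.18 = 5885.52
Landed cost (A) = invoice 17830.81 + 5885.52 + duty 844.84 = 24561.17
Supplier B (CFR):
CIF value = CFR price + insurance = 19328.59 + 385.22 = 19713.81
Import duty = 19713.81 × 4% = 788.55
Buyer bears (B): 385.22 + 630.70 + 438.48 + 1526.18 = 2980.58
Landed cost (B) = invoice 19328.59 + 2980.58 + duty 788.55 = 23097.72
Difference = |24561.17 − 23097.72| = 1463.45

Supplier B is cheaper by EUR 1463.45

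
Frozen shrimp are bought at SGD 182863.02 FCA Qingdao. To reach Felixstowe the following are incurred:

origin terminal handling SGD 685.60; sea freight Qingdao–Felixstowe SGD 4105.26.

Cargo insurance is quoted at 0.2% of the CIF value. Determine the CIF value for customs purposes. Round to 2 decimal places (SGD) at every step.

Let C be the CIF value. C = FCA price + pre-shipment costs + freight + 0.2% × C
C − 0.2% × C = 182863.02 + 685.60 + 4105.26
0.998 × C = 187653.88
C = 187653.88 / 0.998 = 188029.94
Insurance premium = 0.2% × 188029.94 = 376.06

CIF value: SGD 188029.94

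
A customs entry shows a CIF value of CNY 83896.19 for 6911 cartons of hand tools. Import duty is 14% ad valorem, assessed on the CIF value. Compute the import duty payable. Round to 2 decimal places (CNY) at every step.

Import duty: CNY 11745.47

Import duty = 83896.19 × 14% = 11745.47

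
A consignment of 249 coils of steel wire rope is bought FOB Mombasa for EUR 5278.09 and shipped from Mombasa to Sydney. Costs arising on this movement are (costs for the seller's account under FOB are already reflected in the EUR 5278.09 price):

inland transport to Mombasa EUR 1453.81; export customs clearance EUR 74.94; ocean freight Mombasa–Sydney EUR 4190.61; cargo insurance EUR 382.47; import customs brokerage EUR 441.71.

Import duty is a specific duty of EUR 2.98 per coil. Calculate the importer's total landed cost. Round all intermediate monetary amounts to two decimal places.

FOB: the seller bears costs until goods are on board at the origin port; the buyer bears freight, insurance and all costs thereafter.
Already in the invoice (seller's account under FOB): inland to port, export clearance — exclude.
CIF value = FOB price + freight + insurance = 5278.09 + 4190.61 + 382.47 = 9851.17
Import duty = 249 × 2.98 = 742.02
Buyer bears: freight 4190.61 + insurance 382.47 + brokerage 441.71 + duty 742.02 = 5756.81
Landed cost = invoice 5278.09 + 5756.81 = 11034.90

Total landed cost: EUR 11034.90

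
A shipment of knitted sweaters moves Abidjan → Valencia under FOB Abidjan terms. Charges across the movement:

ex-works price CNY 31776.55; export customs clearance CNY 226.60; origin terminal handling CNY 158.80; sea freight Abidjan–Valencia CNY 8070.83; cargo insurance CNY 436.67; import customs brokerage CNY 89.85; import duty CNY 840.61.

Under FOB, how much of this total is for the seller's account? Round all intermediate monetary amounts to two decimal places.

Seller's account: CNY 32161.95

FOB: the seller bears costs until goods are on board at the origin port; the buyer bears freight, insurance and all costs thereafter.
Seller's account: goods 31776.55 + export clearance 226.60 + origin terminal 158.80 = 32161.95
Buyer's account: freight 8070.83 + insurance 436.67 + brokerage 89.85 + duty 840.61 = 9437.96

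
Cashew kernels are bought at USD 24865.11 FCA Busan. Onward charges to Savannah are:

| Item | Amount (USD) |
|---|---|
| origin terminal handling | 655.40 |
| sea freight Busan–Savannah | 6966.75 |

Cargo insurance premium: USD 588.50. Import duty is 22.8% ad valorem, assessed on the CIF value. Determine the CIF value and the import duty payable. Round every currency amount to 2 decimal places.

CIF = FCA price + pre-shipment costs + freight + insurance
CIF = 24865.11 + 655.40 + 6966.75 + 588.50 = 33075.76
Import duty = 33075.76 × 22.8% = 7541.27

CIF value: USD 33075.76; import duty: USD 7541.27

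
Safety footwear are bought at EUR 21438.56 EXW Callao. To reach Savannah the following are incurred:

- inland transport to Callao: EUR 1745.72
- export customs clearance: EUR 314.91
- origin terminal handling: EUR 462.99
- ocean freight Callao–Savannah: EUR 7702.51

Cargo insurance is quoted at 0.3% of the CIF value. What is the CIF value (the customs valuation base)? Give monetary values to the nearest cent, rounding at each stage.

Let C be the CIF value. C = EXW price + pre-shipment costs + freight + 0.3% × C
C − 0.3% × C = 21438.56 + 1745.72 + 314.91 + 462.99 + 7702.51
0.997 × C = 31664.69
C = 31664.69 / 0.997 = 31759.97
Insurance premium = 0.3% × 31759.97 = 95.28

CIF value: EUR 31759.97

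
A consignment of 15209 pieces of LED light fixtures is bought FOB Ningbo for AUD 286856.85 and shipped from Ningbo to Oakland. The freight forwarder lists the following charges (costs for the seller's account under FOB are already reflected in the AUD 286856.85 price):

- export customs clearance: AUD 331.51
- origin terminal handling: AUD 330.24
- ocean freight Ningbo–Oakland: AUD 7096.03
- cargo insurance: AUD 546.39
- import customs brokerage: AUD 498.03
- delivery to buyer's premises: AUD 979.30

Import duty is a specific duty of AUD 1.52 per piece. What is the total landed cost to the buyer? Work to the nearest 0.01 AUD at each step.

FOB: the seller bears costs until goods are on board at the origin port; the buyer bears freight, insurance and all costs thereafter.
Already in the invoice (seller's account under FOB): export clearance, origin terminal — exclude.
CIF value = FOB price + freight + insurance = 286856.85 + 7096.03 + 546.39 = 294499.27
Import duty = 15209 × 1.52 = 23117.68
Buyer bears: freight 7096.03 + insurance 546.39 + brokerage 498.03 + delivery 979.30 + duty 23117.68 = 32237.43
Landed cost = invoice 286856.85 + 32237.43 = 319094.28

Total landed cost: AUD 319094.28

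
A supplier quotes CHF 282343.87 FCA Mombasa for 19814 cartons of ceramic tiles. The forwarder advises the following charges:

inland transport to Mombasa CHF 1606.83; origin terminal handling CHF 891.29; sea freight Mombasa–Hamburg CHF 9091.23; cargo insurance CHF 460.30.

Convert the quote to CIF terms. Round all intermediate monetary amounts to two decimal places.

Not relevant to the conversion: inland to port — on the seller under both FCA and CIF; already in the FCA price and stays in the CIF price.
From FCA to CIF, the seller additionally bears: origin terminal, freight, insurance.
CIF price = 282343.87 + 891.29 + 9091.23 + 460.30 = 292786.69

CIF price: CHF 292786.69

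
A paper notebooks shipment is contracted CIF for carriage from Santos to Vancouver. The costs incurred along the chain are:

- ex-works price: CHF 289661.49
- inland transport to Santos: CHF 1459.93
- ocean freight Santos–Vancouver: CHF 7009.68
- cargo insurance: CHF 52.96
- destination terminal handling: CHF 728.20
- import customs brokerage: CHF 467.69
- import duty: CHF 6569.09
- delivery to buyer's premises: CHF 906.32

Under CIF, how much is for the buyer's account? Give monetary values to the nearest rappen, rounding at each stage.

CIF: the seller pays costs through ocean freight and marine insurance to the destination port.
Seller's account: goods 289661.49 + inland to port 1459.93 + freight 7009.68 + insurance 52.96 = 298184.06
Buyer's account: destination terminal 728.20 + brokerage 467.69 + duty 6569.09 + delivery 906.32 = 8671.30

Buyer's account: CHF 8671.30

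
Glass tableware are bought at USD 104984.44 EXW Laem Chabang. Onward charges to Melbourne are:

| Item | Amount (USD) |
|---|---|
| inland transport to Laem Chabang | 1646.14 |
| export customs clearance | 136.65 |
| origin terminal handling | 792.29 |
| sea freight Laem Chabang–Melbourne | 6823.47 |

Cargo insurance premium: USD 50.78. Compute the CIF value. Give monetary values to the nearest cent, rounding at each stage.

CIF = EXW price + pre-shipment costs + freight + insurance
CIF = 104984.44 + 1646.14 + 136.65 + 792.29 + 6823.47 + 50.78 = 114433.77

CIF value: USD 114433.77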